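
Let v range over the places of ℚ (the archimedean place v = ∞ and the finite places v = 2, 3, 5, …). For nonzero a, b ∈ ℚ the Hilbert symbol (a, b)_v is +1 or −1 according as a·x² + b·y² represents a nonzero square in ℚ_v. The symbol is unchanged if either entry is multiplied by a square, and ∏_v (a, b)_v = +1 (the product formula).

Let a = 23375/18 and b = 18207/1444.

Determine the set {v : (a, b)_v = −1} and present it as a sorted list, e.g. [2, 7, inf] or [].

Mod squares: a ≡ 1870, b ≡ 7. Check v ∈ {∞, 2, 3, 5, 7, 11, 17, 19}.
v=∞: 1870 > 0 and 7 > 0  ⇒  (a,b)_∞ = +1.
v=3: a=3^-2·(≡1), b=3^2·(≡1) mod 3; (1|3)=+1, (1|3)=+1; (−1)^{-2·2·1}·(+1)^2·(+1)^-2 = +1.
v=5: a=5^3·(≡4), b=5^0·(≡3) mod 5; (4|5)=+1, (3|5)=-1; (−1)^{3·0·2}·(+1)^0·(-1)^3 = -1.
v=7: a=7^0·(≡4), b=7^1·(≡2) mod 7; (4|7)=+1, (2|7)=+1; (−1)^{0·1·3}·(+1)^1·(+1)^0 = +1.
v=19: a=19^0·(≡14), b=19^-2·(≡6) mod 19; (14|19)=-1, (6|19)=+1; (−1)^{0·-2·9}·(-1)^-2·(+1)^0 = +1.
v=11: a=11^1·(≡5), b=11^0·(≡8) mod 11; (5|11)=+1, (8|11)=-1; (−1)^{1·0·5}·(+1)^0·(-1)^1 = -1.
v=17: a=17^1·(≡15), b=17^2·(≡5) mod 17; (15|17)=+1, (5|17)=-1; (−1)^{1·2·8}·(+1)^2·(-1)^1 = -1.
v=2: v_2(a)=-1, v_2(b)=-2; units ≡ 7, 7 (mod 8); ε·ε+αω+βω = 1·1+-1·0+-2·0 ≡ 1  ⇒  (a,b)_2 = -1.
Ram(1870, 7) = {2, 5, 11, 17}; no ℚ_2-point on the conic.

[2, 5, 11, 17]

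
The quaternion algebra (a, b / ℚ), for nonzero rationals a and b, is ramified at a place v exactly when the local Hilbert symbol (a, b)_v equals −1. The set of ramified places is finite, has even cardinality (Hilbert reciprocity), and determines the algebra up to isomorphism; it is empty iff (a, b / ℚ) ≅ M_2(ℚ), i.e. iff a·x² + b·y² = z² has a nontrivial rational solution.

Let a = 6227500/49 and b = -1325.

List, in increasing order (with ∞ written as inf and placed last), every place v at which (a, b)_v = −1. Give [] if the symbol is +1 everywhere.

[2, 47]

Mod squares: a ≡ 2491, b ≡ -53. Check v ∈ {∞, 2, 5, 7, 47, 53}.
v=53: a=53^1·(≡40), b=53^1·(≡28) mod 53; (40|53)=+1, (28|53)=+1; (−1)^{1·1·26}·(+1)^1·(+1)^1 = +1.
v=2: v_2(a)=2, v_2(b)=0; units ≡ 3, 3 (mod 8); ε·ε+αω+βω = 1·1+2·1+0·1 ≡ 1  ⇒  (a,b)_2 = -1.
v=47: a=47^1·(≡27), b=47^0·(≡38) mod 47; (27|47)=+1, (38|47)=-1; (−1)^{1·0·23}·(+1)^0·(-1)^1 = -1.
v=7: a=7^-2·(≡6), b=7^0·(≡5) mod 7; (6|7)=-1, (5|7)=-1; (−1)^{-2·0·3}·(-1)^0·(-1)^-2 = +1.
v=5: a=5^4·(≡1), b=5^2·(≡2) mod 5; (1|5)=+1, (2|5)=-1; (−1)^{4·2·2}·(+1)^2·(-1)^4 = +1.
v=∞: 2491 > 0 and -53 < 0  ⇒  (a,b)_∞ = +1.
Ram(2491, -53) = {2, 47}; no ℚ_2-point on the conic.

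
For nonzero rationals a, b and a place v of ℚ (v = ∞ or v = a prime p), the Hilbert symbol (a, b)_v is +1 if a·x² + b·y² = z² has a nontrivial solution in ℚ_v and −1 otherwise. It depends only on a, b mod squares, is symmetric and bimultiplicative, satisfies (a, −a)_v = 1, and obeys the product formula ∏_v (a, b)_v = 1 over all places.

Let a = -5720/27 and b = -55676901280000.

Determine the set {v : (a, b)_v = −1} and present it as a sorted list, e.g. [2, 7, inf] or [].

[2, 3, 5, 13, 17, inf]

Mod squares: a ≡ -4290, b ≡ -17017. Check v ∈ {∞, 2, 3, 5, 7, 11, 13, 17}.
v=17: a=17^0·(≡6), b=17^1·(≡16) mod 17; (6|17)=-1, (16|17)=+1; (−1)^{0·1·8}·(-1)^1·(+1)^0 = -1.
v=5: a=5^1·(≡3), b=5^4·(≡2) mod 5; (3|5)=-1, (2|5)=-1; (−1)^{1·4·2}·(-1)^4·(-1)^1 = -1.
v=3: a=3^-3·(≡1), b=3^0·(≡2) mod 3; (1|3)=+1, (2|3)=-1; (−1)^{-3·0·1}·(+1)^0·(-1)^-3 = -1.
v=13: a=13^1·(≡2), b=13^3·(≡1) mod 13; (2|13)=-1, (1|13)=+1; (−1)^{1·3·6}·(-1)^3·(+1)^1 = -1.
v=7: a=7^0·(≡1), b=7^1·(≡3) mod 7; (1|7)=+1, (3|7)=-1; (−1)^{0·1·3}·(+1)^1·(-1)^0 = +1.
v=∞: -4290 < 0 and -17017 < 0  ⇒  (a,b)_∞ = -1.
v=2: v_2(a)=3, v_2(b)=8; units ≡ 7, 7 (mod 8); ε·ε+αω+βω = 1·1+3·0+8·0 ≡ 1  ⇒  (a,b)_2 = -1.
v=11: a=11^1·(≡6), b=11^3·(≡3) mod 11; (6|11)=-1, (3|11)=+1; (−1)^{1·3·5}·(-1)^3·(+1)^1 = +1.
Ram(-4290, -17017) = {2, 3, 5, 13, 17, ∞}; no ℚ_2-point on the conic.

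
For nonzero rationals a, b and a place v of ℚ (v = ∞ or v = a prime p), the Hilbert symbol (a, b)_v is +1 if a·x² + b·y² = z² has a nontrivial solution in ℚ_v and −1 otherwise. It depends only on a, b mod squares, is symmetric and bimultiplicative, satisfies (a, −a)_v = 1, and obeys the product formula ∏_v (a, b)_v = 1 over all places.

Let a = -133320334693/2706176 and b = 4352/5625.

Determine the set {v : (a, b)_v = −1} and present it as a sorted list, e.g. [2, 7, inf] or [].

Mod squares: a ≡ -143, b ≡ 17. Check v ∈ {∞, 2, 3, 5, 7, 11, 13, 17, 23, 31, 37}.
v=23: a=23^2·(≡3), b=23^0·(≡11) mod 23; (3|23)=+1, (11|23)=-1; (−1)^{2·0·11}·(+1)^0·(-1)^2 = +1.
v=5: a=5^0·(≡2), b=5^-4·(≡3) mod 5; (2|5)=-1, (3|5)=-1; (−1)^{0·-4·2}·(-1)^-4·(-1)^0 = +1.
v=37: a=37^2·(≡31), b=37^0·(≡23) mod 37; (31|37)=-1, (23|37)=-1; (−1)^{2·0·18}·(-1)^0·(-1)^2 = +1.
v=∞: -143 < 0 and 17 > 0  ⇒  (a,b)_∞ = +1.
v=11: a=11^-1·(≡4), b=11^0·(≡10) mod 11; (4|11)=+1, (10|11)=-1; (−1)^{-1·0·5}·(+1)^0·(-1)^-1 = -1.
v=7: a=7^2·(≡1), b=7^0·(≡3) mod 7; (1|7)=+1, (3|7)=-1; (−1)^{2·0·3}·(+1)^0·(-1)^2 = +1.
v=2: v_2(a)=-8, v_2(b)=8; units ≡ 1, 1 (mod 8); ε·ε+αω+βω = 0·0+-8·0+8·0 ≡ 0  ⇒  (a,b)_2 = +1.
v=3: a=3^0·(≡1), b=3^-2·(≡2) mod 3; (1|3)=+1, (2|3)=-1; (−1)^{0·-2·1}·(+1)^-2·(-1)^0 = +1.
v=31: a=31^-2·(≡30), b=31^0·(≡23) mod 31; (30|31)=-1, (23|31)=-1; (−1)^{-2·0·15}·(-1)^0·(-1)^-2 = +1.
v=17: a=17^2·(≡14), b=17^1·(≡8) mod 17; (14|17)=-1, (8|17)=+1; (−1)^{2·1·8}·(-1)^1·(+1)^2 = -1.
v=13: a=13^1·(≡5), b=13^0·(≡4) mod 13; (5|13)=-1, (4|13)=+1; (−1)^{1·0·6}·(-1)^0·(+1)^1 = +1.
(-143, 17 / ℚ) ramifies at {11, 17}: a division algebra.

[11, 17]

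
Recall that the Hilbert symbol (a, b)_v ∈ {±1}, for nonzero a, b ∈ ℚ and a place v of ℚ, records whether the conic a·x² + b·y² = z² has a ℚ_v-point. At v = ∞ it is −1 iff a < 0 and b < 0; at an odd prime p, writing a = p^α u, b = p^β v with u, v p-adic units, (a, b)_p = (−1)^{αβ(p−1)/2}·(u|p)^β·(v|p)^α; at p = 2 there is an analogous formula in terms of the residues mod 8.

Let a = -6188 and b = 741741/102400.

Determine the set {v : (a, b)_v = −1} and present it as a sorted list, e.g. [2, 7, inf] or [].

Mod squares: a ≡ -1547, b ≡ 4389. Check v ∈ {∞, 2, 3, 5, 7, 11, 13, 17, 19}.
v=19: a=19^0·(≡6), b=19^1·(≡12) mod 19; (6|19)=+1, (12|19)=-1; (−1)^{0·1·9}·(+1)^1·(-1)^0 = +1.
v=3: a=3^0·(≡1), b=3^1·(≡2) mod 3; (1|3)=+1, (2|3)=-1; (−1)^{0·1·1}·(+1)^1·(-1)^0 = +1.
v=13: a=13^1·(≡5), b=13^2·(≡5) mod 13; (5|13)=-1, (5|13)=-1; (−1)^{1·2·6}·(-1)^2·(-1)^1 = -1.
v=7: a=7^1·(≡5), b=7^1·(≡1) mod 7; (5|7)=-1, (1|7)=+1; (−1)^{1·1·3}·(-1)^1·(+1)^1 = +1.
v=11: a=11^0·(≡5), b=11^1·(≡1) mod 11; (5|11)=+1, (1|11)=+1; (−1)^{0·1·5}·(+1)^1·(+1)^0 = +1.
v=2: v_2(a)=2, v_2(b)=-12; units ≡ 5, 5 (mod 8); ε·ε+αω+βω = 0·0+2·1+-12·1 ≡ 0  ⇒  (a,b)_2 = +1.
v=∞: -1547 < 0 and 4389 > 0  ⇒  (a,b)_∞ = +1.
v=5: a=5^0·(≡2), b=5^-2·(≡1) mod 5; (2|5)=-1, (1|5)=+1; (−1)^{0·-2·2}·(-1)^-2·(+1)^0 = +1.
v=17: a=17^1·(≡10), b=17^0·(≡11) mod 17; (10|17)=-1, (11|17)=-1; (−1)^{1·0·8}·(-1)^0·(-1)^1 = -1.
(-1547, 4389 / ℚ) ramifies at {13, 17}: a division algebra.

[13, 17]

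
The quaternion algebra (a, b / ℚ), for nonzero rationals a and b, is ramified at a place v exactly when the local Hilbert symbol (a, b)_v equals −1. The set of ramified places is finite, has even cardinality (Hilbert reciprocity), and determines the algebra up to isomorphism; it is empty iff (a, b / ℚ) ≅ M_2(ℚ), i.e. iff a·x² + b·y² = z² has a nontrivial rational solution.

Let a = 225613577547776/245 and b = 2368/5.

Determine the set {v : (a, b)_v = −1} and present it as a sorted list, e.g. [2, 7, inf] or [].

[5, 19]

Mod squares: a ≡ 1662595, b ≡ 185. Check v ∈ {∞, 2, 5, 7, 11, 19, 37, 43}.
v=43: a=43^1·(≡34), b=43^0·(≡35) mod 43; (34|43)=-1, (35|43)=+1; (−1)^{1·0·21}·(-1)^0·(+1)^1 = +1.
v=37: a=37^3·(≡32), b=37^1·(≡35) mod 37; (32|37)=-1, (35|37)=-1; (−1)^{3·1·18}·(-1)^1·(-1)^3 = +1.
v=∞: 1662595 > 0 and 185 > 0  ⇒  (a,b)_∞ = +1.
v=7: a=7^-2·(≡1), b=7^0·(≡6) mod 7; (1|7)=+1, (6|7)=-1; (−1)^{-2·0·3}·(+1)^0·(-1)^-2 = +1.
v=11: a=11^3·(≡3), b=11^0·(≡5) mod 11; (3|11)=+1, (5|11)=+1; (−1)^{3·0·5}·(+1)^0·(+1)^3 = +1.
v=5: a=5^-1·(≡4), b=5^-1·(≡3) mod 5; (4|5)=+1, (3|5)=-1; (−1)^{-1·-1·2}·(+1)^-1·(-1)^-1 = -1.
v=19: a=19^1·(≡18), b=19^0·(≡10) mod 19; (18|19)=-1, (10|19)=-1; (−1)^{1·0·9}·(-1)^0·(-1)^1 = -1.
v=2: v_2(a)=12, v_2(b)=6; units ≡ 3, 1 (mod 8); ε·ε+αω+βω = 1·0+12·0+6·1 ≡ 0  ⇒  (a,b)_2 = +1.
(1662595, 185 / ℚ) ramifies at {5, 19}: a division algebra.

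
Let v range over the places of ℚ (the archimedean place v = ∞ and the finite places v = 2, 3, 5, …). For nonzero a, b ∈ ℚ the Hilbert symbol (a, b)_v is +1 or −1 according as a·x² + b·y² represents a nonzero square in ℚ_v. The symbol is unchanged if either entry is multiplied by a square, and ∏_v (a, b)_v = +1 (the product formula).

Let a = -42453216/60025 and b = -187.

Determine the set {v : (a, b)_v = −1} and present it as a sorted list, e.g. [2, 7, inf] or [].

Mod squares: a ≡ -294814, b ≡ -187. Check v ∈ {∞, 2, 3, 5, 7, 11, 13, 17, 23, 29}.
v=29: a=29^1·(≡20), b=29^0·(≡16) mod 29; (20|29)=+1, (16|29)=+1; (−1)^{1·0·14}·(+1)^0·(+1)^1 = +1.
v=2: v_2(a)=5, v_2(b)=0; units ≡ 1, 5 (mod 8); ε·ε+αω+βω = 0·0+5·1+0·0 ≡ 1  ⇒  (a,b)_2 = -1.
v=∞: -294814 < 0 and -187 < 0  ⇒  (a,b)_∞ = -1.
v=5: a=5^-2·(≡4), b=5^0·(≡3) mod 5; (4|5)=+1, (3|5)=-1; (−1)^{-2·0·2}·(+1)^0·(-1)^-2 = +1.
v=3: a=3^2·(≡2), b=3^0·(≡2) mod 3; (2|3)=-1, (2|3)=-1; (−1)^{2·0·1}·(-1)^0·(-1)^2 = +1.
v=23: a=23^1·(≡13), b=23^0·(≡20) mod 23; (13|23)=+1, (20|23)=-1; (−1)^{1·0·11}·(+1)^0·(-1)^1 = -1.
v=7: a=7^-4·(≡5), b=7^0·(≡2) mod 7; (5|7)=-1, (2|7)=+1; (−1)^{-4·0·3}·(-1)^0·(+1)^-4 = +1.
v=11: a=11^0·(≡7), b=11^1·(≡5) mod 11; (7|11)=-1, (5|11)=+1; (−1)^{0·1·5}·(-1)^1·(+1)^0 = -1.
v=17: a=17^1·(≡8), b=17^1·(≡6) mod 17; (8|17)=+1, (6|17)=-1; (−1)^{1·1·8}·(+1)^1·(-1)^1 = -1.
v=13: a=13^1·(≡5), b=13^0·(≡8) mod 13; (5|13)=-1, (8|13)=-1; (−1)^{1·0·6}·(-1)^0·(-1)^1 = -1.
|Ram(-294814, -187)| = 6, even; anisotropic at {2, 11, 13, 17, 23, ∞}.

[2, 11, 13, 17, 23, inf]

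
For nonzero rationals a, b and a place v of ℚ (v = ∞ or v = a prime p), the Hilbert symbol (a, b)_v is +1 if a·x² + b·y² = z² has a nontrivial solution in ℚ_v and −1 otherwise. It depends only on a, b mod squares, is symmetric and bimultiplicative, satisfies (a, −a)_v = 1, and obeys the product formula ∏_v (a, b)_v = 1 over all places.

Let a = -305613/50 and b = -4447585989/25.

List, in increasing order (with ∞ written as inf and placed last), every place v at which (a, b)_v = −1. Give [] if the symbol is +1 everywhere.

[3, inf]

(a, b) ≡ (-154, -21) mod (ℚ^×)²; places V = {2, 3, 5, 7, 11, ∞}.
(a,b)_11: α=1, u≡6; β=2, v≡3 (mod 11); (6|11)=-1, (3|11)=+1; sign (−1)^0·-1^2·+1^1 = +1.
(a,b)_7: α=3, u≡5; β=5, v≡2 (mod 7); (5|7)=-1, (2|7)=+1; sign (−1)^1·-1^5·+1^3 = +1.
(a,b)_∞: sgn(-154)=−, sgn(-21)=−, so -1.
(a,b)_3: α=4, u≡2; β=7, v≡2 (mod 3); (2|3)=-1, (2|3)=-1; sign (−1)^0·-1^7·-1^4 = -1.
(a,b)_5: α=-2, u≡1; β=-2, v≡1 (mod 5); (1|5)=+1, (1|5)=+1; sign (−1)^0·+1^-2·+1^-2 = +1.
(a,b)_2: α=-1, β=0; u≡3, v≡3 (mod 8); ε(u)ε(v)=1·1, αω(v)=-1·1, βω(u)=0·1; sum ≡ 0  ⇒  +1.
|Ram(-154, -21)| = 2, even; anisotropic at {3, ∞}.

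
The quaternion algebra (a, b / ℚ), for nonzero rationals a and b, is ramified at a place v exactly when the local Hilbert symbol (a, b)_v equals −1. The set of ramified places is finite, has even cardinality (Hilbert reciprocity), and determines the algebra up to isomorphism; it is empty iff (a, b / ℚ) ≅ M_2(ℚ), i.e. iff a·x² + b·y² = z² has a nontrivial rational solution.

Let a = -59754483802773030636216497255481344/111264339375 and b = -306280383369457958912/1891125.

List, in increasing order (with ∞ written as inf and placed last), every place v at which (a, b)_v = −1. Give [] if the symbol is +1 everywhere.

[2, 5, 7, 11, 17, inf]

Mod squares: a ≡ -81158, b ≡ -1137235. Check v ∈ {∞, 2, 3, 5, 7, 11, 17, 23, 29, 31, 41}.
v=23: a=23^2·(≡8), b=23^1·(≡17) mod 23; (8|23)=+1, (17|23)=-1; (−1)^{2·1·11}·(+1)^1·(-1)^2 = +1.
v=5: a=5^-4·(≡2), b=5^-3·(≡2) mod 5; (2|5)=-1, (2|5)=-1; (−1)^{-4·-3·2}·(-1)^-3·(-1)^-4 = -1.
v=7: a=7^-1·(≡6), b=7^0·(≡5) mod 7; (6|7)=-1, (5|7)=-1; (−1)^{-1·0·3}·(-1)^0·(-1)^-1 = -1.
v=41: a=41^-4·(≡12), b=41^-2·(≡32) mod 41; (12|41)=-1, (32|41)=+1; (−1)^{-4·-2·20}·(-1)^-2·(+1)^-4 = +1.
v=17: a=17^7·(≡10), b=17^4·(≡6) mod 17; (10|17)=-1, (6|17)=-1; (−1)^{7·4·8}·(-1)^4·(-1)^7 = -1.
v=3: a=3^-2·(≡1), b=3^-2·(≡2) mod 3; (1|3)=+1, (2|3)=-1; (−1)^{-2·-2·1}·(+1)^-2·(-1)^-2 = +1.
v=∞: -81158 < 0 and -1137235 < 0  ⇒  (a,b)_∞ = -1.
v=11: a=11^3·(≡5), b=11^1·(≡9) mod 11; (5|11)=+1, (9|11)=+1; (−1)^{3·1·5}·(+1)^1·(+1)^3 = -1.
v=2: v_2(a)=33, v_2(b)=24; units ≡ 5, 5 (mod 8); ε·ε+αω+βω = 0·0+33·1+24·1 ≡ 1  ⇒  (a,b)_2 = -1.
v=29: a=29^2·(≡24), b=29^1·(≡20) mod 29; (24|29)=+1, (20|29)=+1; (−1)^{2·1·14}·(+1)^1·(+1)^2 = +1.
v=31: a=31^5·(≡15), b=31^3·(≡4) mod 31; (15|31)=-1, (4|31)=+1; (−1)^{5·3·15}·(-1)^3·(+1)^5 = +1.
Ram(-81158, -1137235) = {2, 5, 7, 11, 17, ∞}; no ℚ_2-point on the conic.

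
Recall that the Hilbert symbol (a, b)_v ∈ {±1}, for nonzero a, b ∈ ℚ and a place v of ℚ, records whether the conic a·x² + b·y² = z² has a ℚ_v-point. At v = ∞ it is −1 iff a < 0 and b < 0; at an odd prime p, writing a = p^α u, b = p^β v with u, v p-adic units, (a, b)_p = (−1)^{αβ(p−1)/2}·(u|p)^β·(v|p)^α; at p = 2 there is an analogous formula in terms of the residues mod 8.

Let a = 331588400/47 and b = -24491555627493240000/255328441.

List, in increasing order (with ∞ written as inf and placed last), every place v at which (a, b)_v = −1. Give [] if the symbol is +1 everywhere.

Mod squares: a ≡ 321997, b ≡ -11. Check v ∈ {∞, 2, 3, 5, 11, 13, 17, 19, 29, 31, 47}.
v=47: a=47^-1·(≡16), b=47^0·(≡34) mod 47; (16|47)=+1, (34|47)=+1; (−1)^{-1·0·23}·(+1)^0·(+1)^-1 = +1.
v=29: a=29^0·(≡27), b=29^-4·(≡12) mod 29; (27|29)=-1, (12|29)=-1; (−1)^{0·-4·14}·(-1)^-4·(-1)^0 = +1.
v=11: a=11^2·(≡1), b=11^5·(≡7) mod 11; (1|11)=+1, (7|11)=-1; (−1)^{2·5·5}·(+1)^5·(-1)^2 = +1.
v=13: a=13^1·(≡9), b=13^2·(≡7) mod 13; (9|13)=+1, (7|13)=-1; (−1)^{1·2·6}·(+1)^2·(-1)^1 = -1.
v=19: a=19^0·(≡17), b=19^-2·(≡8) mod 19; (17|19)=+1, (8|19)=-1; (−1)^{0·-2·9}·(+1)^-2·(-1)^0 = +1.
v=2: v_2(a)=4, v_2(b)=6; units ≡ 5, 5 (mod 8); ε·ε+αω+βω = 0·0+4·1+6·1 ≡ 0  ⇒  (a,b)_2 = +1.
v=31: a=31^1·(≡10), b=31^2·(≡5) mod 31; (10|31)=+1, (5|31)=+1; (−1)^{1·2·15}·(+1)^2·(+1)^1 = +1.
v=17: a=17^1·(≡14), b=17^2·(≡3) mod 17; (14|17)=-1, (3|17)=-1; (−1)^{1·2·8}·(-1)^2·(-1)^1 = -1.
v=3: a=3^0·(≡1), b=3^4·(≡1) mod 3; (1|3)=+1, (1|3)=+1; (−1)^{0·4·1}·(+1)^4·(+1)^0 = +1.
v=5: a=5^2·(≡3), b=5^4·(≡1) mod 5; (3|5)=-1, (1|5)=+1; (−1)^{2·4·2}·(-1)^4·(+1)^2 = +1.
v=∞: 321997 > 0 and -11 < 0  ⇒  (a,b)_∞ = +1.
|Ram(321997, -11)| = 2, even; anisotropic at {13, 17}.

[13, 17]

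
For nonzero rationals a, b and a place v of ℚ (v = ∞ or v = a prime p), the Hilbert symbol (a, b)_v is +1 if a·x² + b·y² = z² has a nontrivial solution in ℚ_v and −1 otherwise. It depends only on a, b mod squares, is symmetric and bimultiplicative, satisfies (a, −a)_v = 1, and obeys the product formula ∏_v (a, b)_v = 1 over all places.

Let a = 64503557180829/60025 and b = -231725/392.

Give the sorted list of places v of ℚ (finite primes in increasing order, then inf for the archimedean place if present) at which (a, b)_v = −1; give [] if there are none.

[2, 13]

(a, b) ≡ (9269, -18538) mod (ℚ^×)²; places V = {2, 3, 5, 7, 13, 23, 31, ∞}.
(a,b)_∞: sgn(9269)=+, sgn(-18538)=−, so +1.
(a,b)_7: α=-4, u≡1; β=-2, v≡3 (mod 7); (1|7)=+1, (3|7)=-1; sign (−1)^0·+1^-2·-1^-4 = +1.
(a,b)_23: α=3, u≡2; β=1, v≡22 (mod 23); (2|23)=+1, (22|23)=-1; sign (−1)^1·+1^1·-1^3 = +1.
(a,b)_31: α=3, u≡18; β=1, v≡6 (mod 31); (18|31)=+1, (6|31)=-1; sign (−1)^1·+1^1·-1^3 = +1.
(a,b)_2: α=0, β=-3; u≡5, v≡3 (mod 8); ε(u)ε(v)=0·1, αω(v)=0·1, βω(u)=-3·1; sum ≡ 1  ⇒  -1.
(a,b)_3: α=4, u≡2; β=0, v≡2 (mod 3); (2|3)=-1, (2|3)=-1; sign (−1)^0·-1^0·-1^4 = +1.
(a,b)_13: α=3, u≡7; β=1, v≡12 (mod 13); (7|13)=-1, (12|13)=+1; sign (−1)^0·-1^1·+1^3 = -1.
(a,b)_5: α=-2, u≡4; β=2, v≡3 (mod 5); (4|5)=+1, (3|5)=-1; sign (−1)^0·+1^2·-1^-2 = +1.
|Ram(9269, -18538)| = 2, even; anisotropic at {2, 13}.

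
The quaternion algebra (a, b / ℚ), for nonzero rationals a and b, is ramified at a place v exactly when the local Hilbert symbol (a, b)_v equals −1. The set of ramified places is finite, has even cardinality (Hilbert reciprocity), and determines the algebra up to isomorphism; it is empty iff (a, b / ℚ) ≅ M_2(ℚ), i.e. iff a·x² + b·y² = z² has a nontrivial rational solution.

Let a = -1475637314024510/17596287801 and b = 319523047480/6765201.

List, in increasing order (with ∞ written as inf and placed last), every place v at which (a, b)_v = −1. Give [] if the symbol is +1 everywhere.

[5, 29]

Mod squares: a ≡ -4324190, b ≡ 11470. Check v ∈ {∞, 2, 3, 5, 7, 13, 17, 29, 31, 37}.
v=13: a=13^3·(≡3), b=13^2·(≡10) mod 13; (3|13)=+1, (10|13)=+1; (−1)^{3·2·6}·(+1)^2·(+1)^3 = +1.
v=17: a=17^-6·(≡2), b=17^-4·(≡12) mod 17; (2|17)=+1, (12|17)=-1; (−1)^{-6·-4·8}·(+1)^-4·(-1)^-6 = +1.
v=3: a=3^-6·(≡1), b=3^-4·(≡1) mod 3; (1|3)=+1, (1|3)=+1; (−1)^{-6·-4·1}·(+1)^-4·(+1)^-6 = +1.
v=7: a=7^4·(≡4), b=7^2·(≡1) mod 7; (4|7)=+1, (1|7)=+1; (−1)^{4·2·3}·(+1)^2·(+1)^4 = +1.
v=29: a=29^3·(≡27), b=29^2·(≡14) mod 29; (27|29)=-1, (14|29)=-1; (−1)^{3·2·14}·(-1)^2·(-1)^3 = -1.
v=∞: -4324190 < 0 and 11470 > 0  ⇒  (a,b)_∞ = +1.
v=5: a=5^1·(≡3), b=5^1·(≡1) mod 5; (3|5)=-1, (1|5)=+1; (−1)^{1·1·2}·(-1)^1·(+1)^1 = -1.
v=2: v_2(a)=1, v_2(b)=3; units ≡ 1, 7 (mod 8); ε·ε+αω+βω = 0·1+1·0+3·0 ≡ 0  ⇒  (a,b)_2 = +1.
v=31: a=31^1·(≡7), b=31^1·(≡3) mod 31; (7|31)=+1, (3|31)=-1; (−1)^{1·1·15}·(+1)^1·(-1)^1 = +1.
v=37: a=37^1·(≡32), b=37^1·(≡22) mod 37; (32|37)=-1, (22|37)=-1; (−1)^{1·1·18}·(-1)^1·(-1)^1 = +1.
|Ram(-4324190, 11470)| = 2, even; anisotropic at {5, 29}.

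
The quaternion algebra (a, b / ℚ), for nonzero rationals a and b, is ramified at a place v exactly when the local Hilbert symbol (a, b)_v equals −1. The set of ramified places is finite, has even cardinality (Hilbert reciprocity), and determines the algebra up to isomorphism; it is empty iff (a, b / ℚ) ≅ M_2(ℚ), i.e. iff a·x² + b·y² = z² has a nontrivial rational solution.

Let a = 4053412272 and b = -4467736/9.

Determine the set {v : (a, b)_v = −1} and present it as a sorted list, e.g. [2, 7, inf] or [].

[2, 3, 7, 19]

Mod squares: a ≡ 5187, b ≡ -3094. Check v ∈ {∞, 2, 3, 7, 13, 17, 19}.
v=7: a=7^1·(≡3), b=7^1·(≡6) mod 7; (3|7)=-1, (6|7)=-1; (−1)^{1·1·3}·(-1)^1·(-1)^1 = -1.
v=19: a=19^1·(≡16), b=19^2·(≡14) mod 19; (16|19)=+1, (14|19)=-1; (−1)^{1·2·9}·(+1)^2·(-1)^1 = -1.
v=3: a=3^1·(≡1), b=3^-2·(≡2) mod 3; (1|3)=+1, (2|3)=-1; (−1)^{1·-2·1}·(+1)^-2·(-1)^1 = -1.
v=2: v_2(a)=4, v_2(b)=3; units ≡ 3, 5 (mod 8); ε·ε+αω+βω = 1·0+4·1+3·1 ≡ 1  ⇒  (a,b)_2 = -1.
v=13: a=13^3·(≡3), b=13^1·(≡1) mod 13; (3|13)=+1, (1|13)=+1; (−1)^{3·1·6}·(+1)^1·(+1)^3 = +1.
v=∞: 5187 > 0 and -3094 < 0  ⇒  (a,b)_∞ = +1.
v=17: a=17^2·(≡2), b=17^1·(≡7) mod 17; (2|17)=+1, (7|17)=-1; (−1)^{2·1·8}·(+1)^1·(-1)^2 = +1.
Ram(5187, -3094) = {2, 3, 7, 19}; no ℚ_2-point on the conic.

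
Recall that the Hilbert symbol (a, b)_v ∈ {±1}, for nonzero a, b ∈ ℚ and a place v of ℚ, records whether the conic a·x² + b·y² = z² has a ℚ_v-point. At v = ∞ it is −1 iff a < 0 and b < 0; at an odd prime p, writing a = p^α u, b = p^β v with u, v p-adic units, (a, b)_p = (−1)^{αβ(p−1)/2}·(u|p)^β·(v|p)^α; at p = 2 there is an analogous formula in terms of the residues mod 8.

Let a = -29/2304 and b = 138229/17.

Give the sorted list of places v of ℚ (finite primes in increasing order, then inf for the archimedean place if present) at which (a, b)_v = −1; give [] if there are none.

Mod squares: a ≡ -29, b ≡ 47957. Check v ∈ {∞, 2, 3, 7, 13, 17, 29, 31}.
v=2: v_2(a)=-8, v_2(b)=0; units ≡ 3, 5 (mod 8); ε·ε+αω+βω = 1·0+-8·1+0·1 ≡ 0  ⇒  (a,b)_2 = +1.
v=31: a=31^0·(≡25), b=31^1·(≡7) mod 31; (25|31)=+1, (7|31)=+1; (−1)^{0·1·15}·(+1)^1·(+1)^0 = +1.
v=7: a=7^0·(≡6), b=7^3·(≡6) mod 7; (6|7)=-1, (6|7)=-1; (−1)^{0·3·3}·(-1)^3·(-1)^0 = -1.
v=3: a=3^-2·(≡1), b=3^0·(≡2) mod 3; (1|3)=+1, (2|3)=-1; (−1)^{-2·0·1}·(+1)^0·(-1)^-2 = +1.
v=13: a=13^0·(≡12), b=13^1·(≡3) mod 13; (12|13)=+1, (3|13)=+1; (−1)^{0·1·6}·(+1)^1·(+1)^0 = +1.
v=29: a=29^1·(≡20), b=29^0·(≡6) mod 29; (20|29)=+1, (6|29)=+1; (−1)^{1·0·14}·(+1)^0·(+1)^1 = +1.
v=∞: -29 < 0 and 47957 > 0  ⇒  (a,b)_∞ = +1.
v=17: a=17^0·(≡10), b=17^-1·(≡2) mod 17; (10|17)=-1, (2|17)=+1; (−1)^{0·-1·8}·(-1)^-1·(+1)^0 = -1.
Ram(-29, 47957) = {7, 17}; no ℚ_7-point on the conic.

[7, 17]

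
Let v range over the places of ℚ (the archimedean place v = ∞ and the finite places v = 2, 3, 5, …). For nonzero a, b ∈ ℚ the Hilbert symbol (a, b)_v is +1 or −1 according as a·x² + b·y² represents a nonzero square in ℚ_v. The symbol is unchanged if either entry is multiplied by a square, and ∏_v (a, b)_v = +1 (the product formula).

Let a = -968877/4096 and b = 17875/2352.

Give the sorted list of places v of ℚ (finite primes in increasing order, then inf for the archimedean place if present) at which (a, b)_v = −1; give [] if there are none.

[3, 5]

Mod squares: a ≡ -13, b ≡ 2145. Check v ∈ {∞, 2, 3, 5, 7, 11, 13}.
v=3: a=3^2·(≡2), b=3^-1·(≡1) mod 3; (2|3)=-1, (1|3)=+1; (−1)^{2·-1·1}·(-1)^-1·(+1)^2 = -1.
v=∞: -13 < 0 and 2145 > 0  ⇒  (a,b)_∞ = +1.
v=5: a=5^0·(≡3), b=5^3·(≡4) mod 5; (3|5)=-1, (4|5)=+1; (−1)^{0·3·2}·(-1)^3·(+1)^0 = -1.
v=7: a=7^2·(≡2), b=7^-2·(≡3) mod 7; (2|7)=+1, (3|7)=-1; (−1)^{2·-2·3}·(+1)^-2·(-1)^2 = +1.
v=13: a=13^3·(≡1), b=13^1·(≡3) mod 13; (1|13)=+1, (3|13)=+1; (−1)^{3·1·6}·(+1)^1·(+1)^3 = +1.
v=2: v_2(a)=-12, v_2(b)=-4; units ≡ 3, 1 (mod 8); ε·ε+αω+βω = 1·0+-12·0+-4·1 ≡ 0  ⇒  (a,b)_2 = +1.
v=11: a=11^0·(≡9), b=11^1·(≡7) mod 11; (9|11)=+1, (7|11)=-1; (−1)^{0·1·5}·(+1)^1·(-1)^0 = +1.
|Ram(-13, 2145)| = 2, even; anisotropic at {3, 5}.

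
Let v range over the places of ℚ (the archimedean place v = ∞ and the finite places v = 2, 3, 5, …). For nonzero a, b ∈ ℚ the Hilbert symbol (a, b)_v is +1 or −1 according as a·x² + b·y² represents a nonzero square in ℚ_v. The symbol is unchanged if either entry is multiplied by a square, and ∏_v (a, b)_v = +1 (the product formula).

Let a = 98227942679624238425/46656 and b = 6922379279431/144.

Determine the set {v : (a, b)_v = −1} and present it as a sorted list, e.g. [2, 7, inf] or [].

Mod squares: a ≡ 17, b ≡ 31. Check v ∈ {∞, 2, 3, 5, 7, 11, 17, 19, 31}.
v=5: a=5^2·(≡2), b=5^0·(≡4) mod 5; (2|5)=-1, (4|5)=+1; (−1)^{2·0·2}·(-1)^0·(+1)^2 = +1.
v=2: v_2(a)=-6, v_2(b)=-4; units ≡ 1, 7 (mod 8); ε·ε+αω+βω = 0·1+-6·0+-4·0 ≡ 0  ⇒  (a,b)_2 = +1.
v=19: a=19^8·(≡4), b=19^4·(≡13) mod 19; (4|19)=+1, (13|19)=-1; (−1)^{8·4·9}·(+1)^4·(-1)^8 = +1.
v=∞: 17 > 0 and 31 > 0  ⇒  (a,b)_∞ = +1.
v=17: a=17^3·(≡16), b=17^2·(≡7) mod 17; (16|17)=+1, (7|17)=-1; (−1)^{3·2·8}·(+1)^2·(-1)^3 = -1.
v=7: a=7^2·(≡3), b=7^2·(≡6) mod 7; (3|7)=-1, (6|7)=-1; (−1)^{2·2·3}·(-1)^2·(-1)^2 = +1.
v=3: a=3^-6·(≡2), b=3^-2·(≡1) mod 3; (2|3)=-1, (1|3)=+1; (−1)^{-6·-2·1}·(-1)^-2·(+1)^-6 = +1.
v=11: a=11^0·(≡2), b=11^2·(≡1) mod 11; (2|11)=-1, (1|11)=+1; (−1)^{0·2·5}·(-1)^2·(+1)^0 = +1.
v=31: a=31^2·(≡21), b=31^1·(≡19) mod 31; (21|31)=-1, (19|31)=+1; (−1)^{2·1·15}·(-1)^1·(+1)^2 = -1.
|Ram(17, 31)| = 2, even; anisotropic at {17, 31}.

[17, 31]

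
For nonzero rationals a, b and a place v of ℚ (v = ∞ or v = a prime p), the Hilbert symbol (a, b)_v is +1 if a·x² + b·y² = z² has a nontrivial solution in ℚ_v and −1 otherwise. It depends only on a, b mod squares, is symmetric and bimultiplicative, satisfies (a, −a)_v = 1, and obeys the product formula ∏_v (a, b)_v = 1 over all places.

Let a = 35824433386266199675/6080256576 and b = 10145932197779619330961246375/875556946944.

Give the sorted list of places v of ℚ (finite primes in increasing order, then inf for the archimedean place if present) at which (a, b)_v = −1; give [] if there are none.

[2, 5]

(a, b) ≡ (187, 55) mod (ℚ^×)²; places V = {2, 3, 5, 7, 11, 13, 17, 19, 31, ∞}.
(a,b)_5: α=2, u≡2; β=3, v≡4 (mod 5); (2|5)=-1, (4|5)=+1; sign (−1)^0·-1^3·+1^2 = -1.
(a,b)_∞: sgn(187)=+, sgn(55)=+, so +1.
(a,b)_13: α=4, u≡7; β=6, v≡1 (mod 13); (7|13)=-1, (1|13)=+1; sign (−1)^0·-1^6·+1^4 = +1.
(a,b)_3: α=-6, u≡1; β=-8, v≡1 (mod 3); (1|3)=+1, (1|3)=+1; sign (−1)^0·+1^-8·+1^-6 = +1.
(a,b)_7: α=4, u≡3; β=6, v≡5 (mod 7); (3|7)=-1, (5|7)=-1; sign (−1)^0·-1^6·-1^4 = +1.
(a,b)_2: α=-6, β=-10; u≡3, v≡7 (mod 8); ε(u)ε(v)=1·1, αω(v)=-6·0, βω(u)=-10·1; sum ≡ 1  ⇒  -1.
(a,b)_11: α=3, u≡7; β=5, v≡1 (mod 11); (7|11)=-1, (1|11)=+1; sign (−1)^1·-1^5·+1^3 = +1.
(a,b)_19: α=-4, u≡9; β=-4, v≡7 (mod 19); (9|19)=+1, (7|19)=+1; sign (−1)^0·+1^-4·+1^-4 = +1.
(a,b)_31: α=4, u≡28; β=6, v≡6 (mod 31); (28|31)=+1, (6|31)=-1; sign (−1)^0·+1^6·-1^4 = +1.
(a,b)_17: α=1, u≡12; β=0, v≡15 (mod 17); (12|17)=-1, (15|17)=+1; sign (−1)^0·-1^0·+1^1 = +1.
Ram(187, 55) = {2, 5}; no ℚ_2-point on the conic.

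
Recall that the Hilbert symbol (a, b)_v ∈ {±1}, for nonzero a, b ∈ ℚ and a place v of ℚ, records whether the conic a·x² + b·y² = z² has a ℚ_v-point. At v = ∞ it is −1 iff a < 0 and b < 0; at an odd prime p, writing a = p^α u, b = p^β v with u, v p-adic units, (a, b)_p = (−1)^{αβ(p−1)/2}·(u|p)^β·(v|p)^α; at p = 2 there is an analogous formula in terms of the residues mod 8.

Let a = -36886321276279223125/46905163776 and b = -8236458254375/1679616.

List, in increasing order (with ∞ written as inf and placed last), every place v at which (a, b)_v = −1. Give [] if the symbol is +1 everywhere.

[17, inf]

(a, b) ≡ (-493, -147407) mod (ℚ^×)²; places V = {2, 3, 5, 13, 17, 23, 29, 37, 43, 47, ∞}.
(a,b)_3: α=-4, u≡2; β=-8, v≡1 (mod 3); (2|3)=-1, (1|3)=+1; sign (−1)^0·-1^-8·+1^-4 = +1.
(a,b)_∞: sgn(-493)=−, sgn(-147407)=−, so -1.
(a,b)_17: α=1, u≡7; β=1, v≡8 (mod 17); (7|17)=-1, (8|17)=+1; sign (−1)^0·-1^1·+1^1 = -1.
(a,b)_37: α=2, u≡7; β=0, v≡1 (mod 37); (7|37)=+1, (1|37)=+1; sign (−1)^0·+1^0·+1^2 = +1.
(a,b)_47: α=-2, u≡12; β=0, v≡21 (mod 47); (12|47)=+1, (21|47)=+1; sign (−1)^0·+1^0·+1^-2 = +1.
(a,b)_13: α=2, u≡12; β=3, v≡4 (mod 13); (12|13)=+1, (4|13)=+1; sign (−1)^0·+1^3·+1^2 = +1.
(a,b)_2: α=-18, β=-8; u≡3, v≡1 (mod 8); ε(u)ε(v)=1·0, αω(v)=-18·0, βω(u)=-8·1; sum ≡ 0  ⇒  +1.
(a,b)_43: α=2, u≡17; β=0, v≡21 (mod 43); (17|43)=+1, (21|43)=+1; sign (−1)^0·+1^0·+1^2 = +1.
(a,b)_23: α=4, u≡12; β=3, v≡4 (mod 23); (12|23)=+1, (4|23)=+1; sign (−1)^0·+1^3·+1^4 = +1.
(a,b)_5: α=4, u≡3; β=4, v≡3 (mod 5); (3|5)=-1, (3|5)=-1; sign (−1)^0·-1^4·-1^4 = +1.
(a,b)_29: α=1, u≡27; β=1, v≡17 (mod 29); (27|29)=-1, (17|29)=-1; sign (−1)^0·-1^1·-1^1 = +1.
Ram(-493, -147407) = {17, ∞}; no ℚ_17-point on the conic.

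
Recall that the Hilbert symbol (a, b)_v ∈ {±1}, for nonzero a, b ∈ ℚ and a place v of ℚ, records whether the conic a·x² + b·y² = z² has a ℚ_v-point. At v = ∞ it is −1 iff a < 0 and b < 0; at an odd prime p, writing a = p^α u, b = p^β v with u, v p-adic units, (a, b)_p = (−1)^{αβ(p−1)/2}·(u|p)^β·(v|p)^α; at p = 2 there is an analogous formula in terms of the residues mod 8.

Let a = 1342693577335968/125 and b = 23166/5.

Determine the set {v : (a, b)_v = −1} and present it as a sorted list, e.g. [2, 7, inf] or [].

Mod squares: a ≡ 4290, b ≡ 1430. Check v ∈ {∞, 2, 3, 5, 11, 13}.
v=11: a=11^3·(≡9), b=11^1·(≡1) mod 11; (9|11)=+1, (1|11)=+1; (−1)^{3·1·5}·(+1)^1·(+1)^3 = -1.
v=5: a=5^-3·(≡3), b=5^-1·(≡1) mod 5; (3|5)=-1, (1|5)=+1; (−1)^{-3·-1·2}·(-1)^-1·(+1)^-3 = -1.
v=3: a=3^15·(≡2), b=3^4·(≡2) mod 3; (2|3)=-1, (2|3)=-1; (−1)^{15·4·1}·(-1)^4·(-1)^15 = -1.
v=∞: 4290 > 0 and 1430 > 0  ⇒  (a,b)_∞ = +1.
v=13: a=13^3·(≡7), b=13^1·(≡8) mod 13; (7|13)=-1, (8|13)=-1; (−1)^{3·1·6}·(-1)^1·(-1)^3 = +1.
v=2: v_2(a)=5, v_2(b)=1; units ≡ 1, 3 (mod 8); ε·ε+αω+βω = 0·1+5·1+1·0 ≡ 1  ⇒  (a,b)_2 = -1.
Ram(4290, 1430) = {2, 3, 5, 11}; no ℚ_2-point on the conic.

[2, 3, 5, 11]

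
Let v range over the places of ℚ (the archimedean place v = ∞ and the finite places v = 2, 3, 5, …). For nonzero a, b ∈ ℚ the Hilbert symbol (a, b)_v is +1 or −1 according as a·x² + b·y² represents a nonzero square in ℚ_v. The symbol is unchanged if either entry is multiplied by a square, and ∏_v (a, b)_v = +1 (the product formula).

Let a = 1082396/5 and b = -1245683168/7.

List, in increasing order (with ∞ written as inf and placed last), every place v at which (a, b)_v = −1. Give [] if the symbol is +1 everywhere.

(a, b) ≡ (1352995, -544986386) mod (ℚ^×)²; places V = {2, 5, 7, 19, 29, 31, 43, 53, ∞}.
(a,b)_5: α=-1, u≡1; β=0, v≡1 (mod 5); (1|5)=+1, (1|5)=+1; sign (−1)^0·+1^0·+1^-1 = +1.
(a,b)_43: α=1, u≡12; β=1, v≡22 (mod 43); (12|43)=-1, (22|43)=-1; sign (−1)^1·-1^1·-1^1 = -1.
(a,b)_∞: sgn(1352995)=+, sgn(-544986386)=−, so +1.
(a,b)_53: α=0, u≡6; β=1, v≡27 (mod 53); (6|53)=+1, (27|53)=-1; sign (−1)^0·+1^1·-1^0 = +1.
(a,b)_19: α=0, u≡16; β=1, v≡3 (mod 19); (16|19)=+1, (3|19)=-1; sign (−1)^0·+1^1·-1^0 = +1.
(a,b)_7: α=1, u≡1; β=-1, v≡5 (mod 7); (1|7)=+1, (5|7)=-1; sign (−1)^1·+1^-1·-1^1 = +1.
(a,b)_31: α=1, u≡2; β=1, v≡16 (mod 31); (2|31)=+1, (16|31)=+1; sign (−1)^1·+1^1·+1^1 = -1.
(a,b)_29: α=1, u≡6; β=1, v≡9 (mod 29); (6|29)=+1, (9|29)=+1; sign (−1)^0·+1^1·+1^1 = +1.
(a,b)_2: α=2, β=5; u≡3, v≡7 (mod 8); ε(u)ε(v)=1·1, αω(v)=2·0, βω(u)=5·1; sum ≡ 0  ⇒  +1.
Ram(1352995, -544986386) = {31, 43}; no ℚ_31-point on the conic.

[31, 43]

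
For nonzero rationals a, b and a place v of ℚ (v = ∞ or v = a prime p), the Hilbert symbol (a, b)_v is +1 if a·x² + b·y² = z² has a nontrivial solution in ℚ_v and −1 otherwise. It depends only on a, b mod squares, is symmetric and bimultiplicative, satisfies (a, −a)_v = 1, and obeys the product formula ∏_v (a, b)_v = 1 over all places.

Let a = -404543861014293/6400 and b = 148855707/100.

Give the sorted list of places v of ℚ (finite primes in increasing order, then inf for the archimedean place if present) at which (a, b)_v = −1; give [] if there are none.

Mod squares: a ≡ -13, b ≡ 97867. Check v ∈ {∞, 2, 3, 5, 7, 11, 13, 19, 31, 41}.
v=19: a=19^2·(≡4), b=19^0·(≡11) mod 19; (4|19)=+1, (11|19)=+1; (−1)^{2·0·9}·(+1)^0·(+1)^2 = +1.
v=3: a=3^2·(≡2), b=3^2·(≡1) mod 3; (2|3)=-1, (1|3)=+1; (−1)^{2·2·1}·(-1)^2·(+1)^2 = +1.
v=31: a=31^2·(≡2), b=31^1·(≡3) mod 31; (2|31)=+1, (3|31)=-1; (−1)^{2·1·15}·(+1)^1·(-1)^2 = +1.
v=13: a=13^1·(≡12), b=13^2·(≡3) mod 13; (12|13)=+1, (3|13)=+1; (−1)^{1·2·6}·(+1)^2·(+1)^1 = +1.
v=∞: -13 < 0 and 97867 > 0  ⇒  (a,b)_∞ = +1.
v=5: a=5^-2·(≡2), b=5^-2·(≡3) mod 5; (2|5)=-1, (3|5)=-1; (−1)^{-2·-2·2}·(-1)^-2·(-1)^-2 = +1.
v=7: a=7^2·(≡2), b=7^1·(≡2) mod 7; (2|7)=+1, (2|7)=+1; (−1)^{2·1·3}·(+1)^1·(+1)^2 = +1.
v=11: a=11^2·(≡5), b=11^1·(≡5) mod 11; (5|11)=+1, (5|11)=+1; (−1)^{2·1·5}·(+1)^1·(+1)^2 = +1.
v=41: a=41^2·(≡12), b=41^1·(≡2) mod 41; (12|41)=-1, (2|41)=+1; (−1)^{2·1·20}·(-1)^1·(+1)^2 = -1.
v=2: v_2(a)=-8, v_2(b)=-2; units ≡ 3, 3 (mod 8); ε·ε+αω+βω = 1·1+-8·1+-2·1 ≡ 1  ⇒  (a,b)_2 = -1.
(-13, 97867 / ℚ) ramifies at {2, 41}: a division algebra.

[2, 41]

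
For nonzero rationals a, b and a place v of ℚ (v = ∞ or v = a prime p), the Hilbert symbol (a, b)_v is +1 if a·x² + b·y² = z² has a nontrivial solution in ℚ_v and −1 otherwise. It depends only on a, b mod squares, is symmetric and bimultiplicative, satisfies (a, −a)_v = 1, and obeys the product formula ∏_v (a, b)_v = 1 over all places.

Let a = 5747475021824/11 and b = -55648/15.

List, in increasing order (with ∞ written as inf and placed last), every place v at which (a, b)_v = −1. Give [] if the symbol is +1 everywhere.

[2, 37]

Mod squares: a ≡ 319, b ≡ -52170. Check v ∈ {∞, 2, 3, 5, 11, 29, 37, 47}.
v=3: a=3^0·(≡1), b=3^-1·(≡1) mod 3; (1|3)=+1, (1|3)=+1; (−1)^{0·-1·1}·(+1)^-1·(+1)^0 = +1.
v=∞: 319 > 0 and -52170 < 0  ⇒  (a,b)_∞ = +1.
v=29: a=29^1·(≡26), b=29^0·(≡6) mod 29; (26|29)=-1, (6|29)=+1; (−1)^{1·0·14}·(-1)^0·(+1)^1 = +1.
v=5: a=5^0·(≡4), b=5^-1·(≡4) mod 5; (4|5)=+1, (4|5)=+1; (−1)^{0·-1·2}·(+1)^-1·(+1)^0 = +1.
v=37: a=37^2·(≡35), b=37^1·(≡28) mod 37; (35|37)=-1, (28|37)=+1; (−1)^{2·1·18}·(-1)^1·(+1)^2 = -1.
v=11: a=11^-1·(≡8), b=11^0·(≡3) mod 11; (8|11)=-1, (3|11)=+1; (−1)^{-1·0·5}·(-1)^0·(+1)^-1 = +1.
v=2: v_2(a)=16, v_2(b)=5; units ≡ 7, 3 (mod 8); ε·ε+αω+βω = 1·1+16·1+5·0 ≡ 1  ⇒  (a,b)_2 = -1.
v=47: a=47^2·(≡7), b=47^1·(≡37) mod 47; (7|47)=+1, (37|47)=+1; (−1)^{2·1·23}·(+1)^1·(+1)^2 = +1.
(319, -52170 / ℚ) ramifies at {2, 37}: a division algebra.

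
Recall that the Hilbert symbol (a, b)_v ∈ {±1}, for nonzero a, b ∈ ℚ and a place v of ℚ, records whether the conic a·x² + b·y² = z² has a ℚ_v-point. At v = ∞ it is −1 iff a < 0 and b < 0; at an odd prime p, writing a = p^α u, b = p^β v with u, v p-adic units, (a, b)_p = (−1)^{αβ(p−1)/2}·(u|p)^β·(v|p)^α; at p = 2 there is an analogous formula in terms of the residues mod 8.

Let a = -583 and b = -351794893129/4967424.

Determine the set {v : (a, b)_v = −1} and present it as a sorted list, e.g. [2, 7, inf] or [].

Mod squares: a ≡ -583, b ≡ -11. Check v ∈ {∞, 2, 3, 7, 11, 19, 31, 53}.
v=3: a=3^0·(≡2), b=3^-2·(≡1) mod 3; (2|3)=-1, (1|3)=+1; (−1)^{0·-2·1}·(-1)^-2·(+1)^0 = +1.
v=19: a=19^0·(≡6), b=19^4·(≡2) mod 19; (6|19)=+1, (2|19)=-1; (−1)^{0·4·9}·(+1)^4·(-1)^0 = +1.
v=2: v_2(a)=0, v_2(b)=-10; units ≡ 1, 5 (mod 8); ε·ε+αω+βω = 0·0+0·1+-10·0 ≡ 0  ⇒  (a,b)_2 = +1.
v=31: a=31^0·(≡6), b=31^2·(≡10) mod 31; (6|31)=-1, (10|31)=+1; (−1)^{0·2·15}·(-1)^2·(+1)^0 = +1.
v=11: a=11^1·(≡2), b=11^-1·(≡2) mod 11; (2|11)=-1, (2|11)=-1; (−1)^{1·-1·5}·(-1)^-1·(-1)^1 = -1.
v=∞: -583 < 0 and -11 < 0  ⇒  (a,b)_∞ = -1.
v=53: a=53^1·(≡42), b=53^2·(≡11) mod 53; (42|53)=+1, (11|53)=+1; (−1)^{1·2·26}·(+1)^2·(+1)^1 = +1.
v=7: a=7^0·(≡5), b=7^-2·(≡3) mod 7; (5|7)=-1, (3|7)=-1; (−1)^{0·-2·3}·(-1)^-2·(-1)^0 = +1.
Ram(-583, -11) = {11, ∞}; no ℚ_11-point on the conic.

[11, inf]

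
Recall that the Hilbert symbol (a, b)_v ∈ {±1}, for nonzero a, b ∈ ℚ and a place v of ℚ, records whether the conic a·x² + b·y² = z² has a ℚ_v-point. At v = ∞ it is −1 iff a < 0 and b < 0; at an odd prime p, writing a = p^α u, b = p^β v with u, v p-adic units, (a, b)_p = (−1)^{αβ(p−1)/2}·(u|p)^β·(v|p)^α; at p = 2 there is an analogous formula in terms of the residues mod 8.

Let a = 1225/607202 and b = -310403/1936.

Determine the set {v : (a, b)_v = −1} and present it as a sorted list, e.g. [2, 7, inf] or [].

[2, 19]

(a, b) ≡ (2, -323) mod (ℚ^×)²; places V = {2, 5, 7, 11, 17, 19, 29, 31, ∞}.
(a,b)_∞: sgn(2)=+, sgn(-323)=−, so +1.
(a,b)_5: α=2, u≡2; β=0, v≡2 (mod 5); (2|5)=-1, (2|5)=-1; sign (−1)^0·-1^0·-1^2 = +1.
(a,b)_11: α=0, u≡2; β=-2, v≡10 (mod 11); (2|11)=-1, (10|11)=-1; sign (−1)^0·-1^-2·-1^0 = +1.
(a,b)_31: α=0, u≡28; β=2, v≡19 (mod 31); (28|31)=+1, (19|31)=+1; sign (−1)^0·+1^2·+1^0 = +1.
(a,b)_29: α=-2, u≡17; β=0, v≡23 (mod 29); (17|29)=-1, (23|29)=+1; sign (−1)^0·-1^0·+1^-2 = +1.
(a,b)_19: α=-2, u≡18; β=1, v≡8 (mod 19); (18|19)=-1, (8|19)=-1; sign (−1)^0·-1^1·-1^-2 = -1.
(a,b)_2: α=-1, β=-4; u≡1, v≡5 (mod 8); ε(u)ε(v)=0·0, αω(v)=-1·1, βω(u)=-4·0; sum ≡ 1  ⇒  -1.
(a,b)_17: α=0, u≡4; β=1, v≡9 (mod 17); (4|17)=+1, (9|17)=+1; sign (−1)^0·+1^1·+1^0 = +1.
(a,b)_7: α=2, u≡4; β=0, v≡3 (mod 7); (4|7)=+1, (3|7)=-1; sign (−1)^0·+1^0·-1^2 = +1.
(2, -323 / ℚ) ramifies at {2, 19}: a division algebra.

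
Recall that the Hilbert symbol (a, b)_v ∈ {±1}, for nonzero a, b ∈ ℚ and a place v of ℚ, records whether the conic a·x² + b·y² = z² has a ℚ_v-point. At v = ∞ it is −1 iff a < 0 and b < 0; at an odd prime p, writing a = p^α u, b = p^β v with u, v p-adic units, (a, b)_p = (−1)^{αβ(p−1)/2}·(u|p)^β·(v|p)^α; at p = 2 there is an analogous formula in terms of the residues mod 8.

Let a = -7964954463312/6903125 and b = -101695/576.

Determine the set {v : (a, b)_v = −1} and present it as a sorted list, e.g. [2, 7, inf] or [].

[3, 5, 19, inf]

Mod squares: a ≡ -373065, b ≡ -55. Check v ∈ {∞, 2, 3, 5, 7, 11, 17, 19, 41, 43, 47}.
v=43: a=43^0·(≡42), b=43^2·(≡17) mod 43; (42|43)=-1, (17|43)=+1; (−1)^{0·2·21}·(-1)^2·(+1)^0 = +1.
v=17: a=17^1·(≡1), b=17^0·(≡9) mod 17; (1|17)=+1, (9|17)=+1; (−1)^{1·0·8}·(+1)^0·(+1)^1 = +1.
v=47: a=47^-2·(≡17), b=47^0·(≡5) mod 47; (17|47)=+1, (5|47)=-1; (−1)^{-2·0·23}·(+1)^0·(-1)^-2 = +1.
v=11: a=11^1·(≡4), b=11^1·(≡7) mod 11; (4|11)=+1, (7|11)=-1; (−1)^{1·1·5}·(+1)^1·(-1)^1 = +1.
v=∞: -373065 < 0 and -55 < 0  ⇒  (a,b)_∞ = -1.
v=5: a=5^-5·(≡2), b=5^1·(≡1) mod 5; (2|5)=-1, (1|5)=+1; (−1)^{-5·1·2}·(-1)^1·(+1)^-5 = -1.
v=41: a=41^2·(≡19), b=41^0·(≡13) mod 41; (19|41)=-1, (13|41)=-1; (−1)^{2·0·20}·(-1)^0·(-1)^2 = +1.
v=7: a=7^3·(≡6), b=7^0·(≡4) mod 7; (6|7)=-1, (4|7)=+1; (−1)^{3·0·3}·(-1)^0·(+1)^3 = +1.
v=2: v_2(a)=4, v_2(b)=-6; units ≡ 7, 1 (mod 8); ε·ε+αω+βω = 1·0+4·0+-6·0 ≡ 0  ⇒  (a,b)_2 = +1.
v=19: a=19^1·(≡11), b=19^0·(≡2) mod 19; (11|19)=+1, (2|19)=-1; (−1)^{1·0·9}·(+1)^0·(-1)^1 = -1.
v=3: a=3^5·(≡1), b=3^-2·(≡2) mod 3; (1|3)=+1, (2|3)=-1; (−1)^{5·-2·1}·(+1)^-2·(-1)^5 = -1.
Ram(-373065, -55) = {3, 5, 19, ∞}; no ℚ_3-point on the conic.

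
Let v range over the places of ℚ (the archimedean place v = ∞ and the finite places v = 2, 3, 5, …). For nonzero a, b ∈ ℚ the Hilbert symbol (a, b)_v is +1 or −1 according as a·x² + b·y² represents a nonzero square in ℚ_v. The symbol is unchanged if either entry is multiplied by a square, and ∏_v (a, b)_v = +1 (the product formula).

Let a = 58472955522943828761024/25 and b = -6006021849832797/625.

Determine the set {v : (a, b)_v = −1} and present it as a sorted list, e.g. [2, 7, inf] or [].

(a, b) ≡ (472719, -93) mod (ℚ^×)²; places V = {2, 3, 5, 13, 17, 23, 31, ∞}.
(a,b)_3: α=5, u≡1; β=3, v≡2 (mod 3); (1|3)=+1, (2|3)=-1; sign (−1)^1·+1^3·-1^5 = +1.
(a,b)_13: α=3, u≡6; β=2, v≡2 (mod 13); (6|13)=-1, (2|13)=-1; sign (−1)^0·-1^2·-1^3 = -1.
(a,b)_31: α=5, u≡19; β=3, v≡8 (mod 31); (19|31)=+1, (8|31)=+1; sign (−1)^1·+1^3·+1^5 = -1.
(a,b)_17: α=3, u≡5; β=4, v≡16 (mod 17); (5|17)=-1, (16|17)=+1; sign (−1)^0·-1^4·+1^3 = +1.
(a,b)_23: α=3, u≡17; β=2, v≡7 (mod 23); (17|23)=-1, (7|23)=-1; sign (−1)^0·-1^2·-1^3 = -1.
(a,b)_∞: sgn(472719)=+, sgn(-93)=−, so +1.
(a,b)_5: α=-2, u≡4; β=-4, v≡3 (mod 5); (4|5)=+1, (3|5)=-1; sign (−1)^0·+1^-4·-1^-2 = +1.
(a,b)_2: α=6, β=0; u≡7, v≡3 (mod 8); ε(u)ε(v)=1·1, αω(v)=6·1, βω(u)=0·0; sum ≡ 1  ⇒  -1.
|Ram(472719, -93)| = 4, even; anisotropic at {2, 13, 23, 31}.

[2, 13, 23, 31]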